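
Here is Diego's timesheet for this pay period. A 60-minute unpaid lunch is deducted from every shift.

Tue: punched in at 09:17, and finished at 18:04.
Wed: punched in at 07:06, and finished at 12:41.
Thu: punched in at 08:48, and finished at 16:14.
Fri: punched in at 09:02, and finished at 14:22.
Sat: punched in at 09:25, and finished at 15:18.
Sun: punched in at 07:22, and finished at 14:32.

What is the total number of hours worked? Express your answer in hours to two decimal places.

Tue: 09:17–18:04 = 8 h 47 min; less 60 min break → 7 h 47 min
Wed: 07:06–12:41 = 5 h 35 min; less 60 min break → 4 h 35 min
Thu: 08:48–16:14 = 7 h 26 min; less 60 min break → 6 h 26 min
Fri: 09:02–14:22 = 5 h 20 min; less 60 min break → 4 h 20 min
Sat: 09:25–15:18 = 5 h 53 min; less 60 min break → 4 h 53 min
Sun: 07:22–14:32 = 7 h 10 min; less 60 min break → 6 h 10 min
Total: 7 h 47 min + 4 h 35 min + 6 h 26 min + 4 h 20 min + 4 h 53 min + 6 h 10 min = 34 h 11 min.

34.18 hours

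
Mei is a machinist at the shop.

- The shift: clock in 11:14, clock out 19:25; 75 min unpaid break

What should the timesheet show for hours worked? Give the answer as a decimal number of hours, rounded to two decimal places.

6.93 hours

The shift: 11:14–19:25 = 8 h 11 min; less 75 min break → 6 h 56 min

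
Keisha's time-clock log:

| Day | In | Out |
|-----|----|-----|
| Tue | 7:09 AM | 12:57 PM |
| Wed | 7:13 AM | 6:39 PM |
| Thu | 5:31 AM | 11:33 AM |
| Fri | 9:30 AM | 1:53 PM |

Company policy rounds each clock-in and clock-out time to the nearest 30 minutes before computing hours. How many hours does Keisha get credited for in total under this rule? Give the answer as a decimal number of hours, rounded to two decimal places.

28.00 hours

Tue: in 7:09 AM→7:00 AM, out 12:57 PM→1:00 PM; 6 h 0 min
Wed: in 7:13 AM→7:00 AM, out 6:39 PM→6:30 PM; 11 h 30 min
Thu: in 5:31 AM→5:30 AM, out 11:33 AM→11:30 AM; 6 h 0 min
Fri: in 9:30 AM→9:30 AM, out 1:53 PM→2:00 PM; 4 h 30 min
Total credited: 28 h 0 min.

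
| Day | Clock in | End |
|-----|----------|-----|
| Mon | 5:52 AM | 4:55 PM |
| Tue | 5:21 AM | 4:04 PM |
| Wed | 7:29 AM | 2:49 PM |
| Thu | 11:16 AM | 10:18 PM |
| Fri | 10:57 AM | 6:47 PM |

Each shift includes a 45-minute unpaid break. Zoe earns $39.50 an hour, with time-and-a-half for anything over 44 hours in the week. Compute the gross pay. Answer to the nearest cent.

Mon: 5:52 AM–4:55 PM = 11 h 3 min; less 45 min break → 10 h 18 min
Tue: 5:21 AM–4:04 PM = 10 h 43 min; less 45 min break → 9 h 58 min
Wed: 7:29 AM–2:49 PM = 7 h 20 min; less 45 min break → 6 h 35 min
Thu: 11:16 AM–10:18 PM = 11 h 2 min; less 45 min break → 10 h 17 min
Fri: 10:57 AM–6:47 PM = 7 h 50 min; less 45 min break → 7 h 5 min
Total worked: 44 h 13 min = 2653 min.
Regular 44 h 0 min = 2640 min at $39.50/h; overtime 0 h 13 min = 13 min at $59.25/h.
Pay = (2640 × $39.50 + 13 × $59.25) ÷ 60 = $1750.84.

$1750.84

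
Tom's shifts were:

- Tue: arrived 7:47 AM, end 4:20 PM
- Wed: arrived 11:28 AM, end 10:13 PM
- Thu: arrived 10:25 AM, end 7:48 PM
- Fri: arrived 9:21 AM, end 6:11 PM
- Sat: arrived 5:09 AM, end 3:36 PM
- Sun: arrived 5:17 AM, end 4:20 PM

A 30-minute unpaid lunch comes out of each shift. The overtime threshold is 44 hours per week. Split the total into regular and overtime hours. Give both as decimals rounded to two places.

Regular 44.00 hours, overtime 12.02 hours

Tue: 7:47 AM–4:20 PM = 8 h 33 min; less 30 min break → 8 h 3 min
Wed: 11:28 AM–10:13 PM = 10 h 45 min; less 30 min break → 10 h 15 min
Thu: 10:25 AM–7:48 PM = 9 h 23 min; less 30 min break → 8 h 53 min
Fri: 9:21 AM–6:11 PM = 8 h 50 min; less 30 min break → 8 h 20 min
Sat: 5:09 AM–3:36 PM = 10 h 27 min; less 30 min break → 9 h 57 min
Sun: 5:17 AM–4:20 PM = 11 h 3 min; less 30 min break → 10 h 33 min
Total worked: 56 h 1 min = 56.02 h.
Threshold 44 h → overtime 12 h 1 min, regular 44 h 0 min.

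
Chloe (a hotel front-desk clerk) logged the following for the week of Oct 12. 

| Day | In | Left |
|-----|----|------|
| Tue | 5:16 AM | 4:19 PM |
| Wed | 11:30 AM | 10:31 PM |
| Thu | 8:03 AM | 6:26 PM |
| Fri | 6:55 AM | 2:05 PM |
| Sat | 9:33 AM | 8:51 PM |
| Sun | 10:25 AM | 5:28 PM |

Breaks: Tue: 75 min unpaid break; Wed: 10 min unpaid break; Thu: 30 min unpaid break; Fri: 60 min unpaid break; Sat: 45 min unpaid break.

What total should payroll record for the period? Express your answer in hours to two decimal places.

Tue: 5:16 AM–4:19 PM = 11 h 3 min; less 75 min break → 9 h 48 min
Wed: 11:30 AM–10:31 PM = 11 h 1 min; less 10 min break → 10 h 51 min
Thu: 8:03 AM–6:26 PM = 10 h 23 min; less 30 min break → 9 h 53 min
Fri: 6:55 AM–2:05 PM = 7 h 10 min; less 60 min break → 6 h 10 min
Sat: 9:33 AM–8:51 PM = 11 h 18 min; less 45 min break → 10 h 33 min
Sun: 10:25 AM–5:28 PM = 7 h 3 min
Total: 9 h 48 min + 10 h 51 min + 9 h 53 min + 6 h 10 min + 10 h 33 min + 7 h 3 min = 54 h 18 min.

54.30 hours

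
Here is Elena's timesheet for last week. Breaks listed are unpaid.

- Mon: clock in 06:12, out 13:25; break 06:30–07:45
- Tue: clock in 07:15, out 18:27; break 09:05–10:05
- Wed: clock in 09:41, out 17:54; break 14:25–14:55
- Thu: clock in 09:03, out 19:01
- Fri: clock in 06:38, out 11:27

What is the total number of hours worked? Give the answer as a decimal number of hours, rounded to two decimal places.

Mon: 06:12–13:25 = 7 h 13 min; less 75 min break → 5 h 58 min
Tue: 07:15–18:27 = 11 h 12 min; less 60 min break → 10 h 12 min
Wed: 09:41–17:54 = 8 h 13 min; less 30 min break → 7 h 43 min
Thu: 09:03–19:01 = 9 h 58 min
Fri: 06:38–11:27 = 4 h 49 min
Total: 5 h 58 min + 10 h 12 min + 7 h 43 min + 9 h 58 min + 4 h 49 min = 38 h 40 min.

38.67 hours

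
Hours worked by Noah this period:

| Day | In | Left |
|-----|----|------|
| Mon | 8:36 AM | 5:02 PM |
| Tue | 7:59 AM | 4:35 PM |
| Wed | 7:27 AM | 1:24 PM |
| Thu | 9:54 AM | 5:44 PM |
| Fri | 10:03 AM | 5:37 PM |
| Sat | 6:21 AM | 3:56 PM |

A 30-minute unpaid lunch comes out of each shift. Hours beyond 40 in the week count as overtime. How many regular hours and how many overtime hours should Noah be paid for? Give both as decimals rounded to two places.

Regular 40.00 hours, overtime 4.97 hours

Mon: 8:36 AM–5:02 PM = 8 h 26 min; less 30 min break → 7 h 56 min
Tue: 7:59 AM–4:35 PM = 8 h 36 min; less 30 min break → 8 h 6 min
Wed: 7:27 AM–1:24 PM = 5 h 57 min; less 30 min break → 5 h 27 min
Thu: 9:54 AM–5:44 PM = 7 h 50 min; less 30 min break → 7 h 20 min
Fri: 10:03 AM–5:37 PM = 7 h 34 min; less 30 min break → 7 h 4 min
Sat: 6:21 AM–3:56 PM = 9 h 35 min; less 30 min break → 9 h 5 min
Total worked: 44 h 58 min = 44.97 h.
Threshold 40 h → overtime 4 h 58 min, regular 40 h 0 min.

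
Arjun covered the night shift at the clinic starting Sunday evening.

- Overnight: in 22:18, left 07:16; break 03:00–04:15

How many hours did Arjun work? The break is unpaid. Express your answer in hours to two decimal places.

Overnight: 22:18 → midnight = 1 h 42 min; midnight → 07:16 = 7 h 16 min; span 8 h 58 min; less 75 min break → 7 h 43 min

7.72 hours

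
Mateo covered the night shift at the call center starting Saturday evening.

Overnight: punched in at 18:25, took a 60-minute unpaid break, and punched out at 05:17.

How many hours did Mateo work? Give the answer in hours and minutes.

9 h 52 min

Overnight: 18:25 → midnight = 5 h 35 min; midnight → 05:17 = 5 h 17 min; span 10 h 52 min; less 60 min break → 9 h 52 min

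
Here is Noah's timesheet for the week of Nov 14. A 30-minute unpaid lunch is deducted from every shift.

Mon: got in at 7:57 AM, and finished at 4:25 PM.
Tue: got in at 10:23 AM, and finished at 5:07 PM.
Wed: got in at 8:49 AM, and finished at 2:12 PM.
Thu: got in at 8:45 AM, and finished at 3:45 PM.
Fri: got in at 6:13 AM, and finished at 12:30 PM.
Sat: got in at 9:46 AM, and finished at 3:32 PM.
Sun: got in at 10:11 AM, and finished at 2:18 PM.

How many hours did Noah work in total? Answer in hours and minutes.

40 h 15 min

Mon: 7:57 AM–4:25 PM = 8 h 28 min; less 30 min break → 7 h 58 min
Tue: 10:23 AM–5:07 PM = 6 h 44 min; less 30 min break → 6 h 14 min
Wed: 8:49 AM–2:12 PM = 5 h 23 min; less 30 min break → 4 h 53 min
Thu: 8:45 AM–3:45 PM = 7 h 0 min; less 30 min break → 6 h 30 min
Fri: 6:13 AM–12:30 PM = 6 h 17 min; less 30 min break → 5 h 47 min
Sat: 9:46 AM–3:32 PM = 5 h 46 min; less 30 min break → 5 h 16 min
Sun: 10:11 AM–2:18 PM = 4 h 7 min; less 30 min break → 3 h 37 min
Total: 7 h 58 min + 6 h 14 min + 4 h 53 min + 6 h 30 min + 5 h 47 min + 5 h 16 min + 3 h 37 min = 40 h 15 min.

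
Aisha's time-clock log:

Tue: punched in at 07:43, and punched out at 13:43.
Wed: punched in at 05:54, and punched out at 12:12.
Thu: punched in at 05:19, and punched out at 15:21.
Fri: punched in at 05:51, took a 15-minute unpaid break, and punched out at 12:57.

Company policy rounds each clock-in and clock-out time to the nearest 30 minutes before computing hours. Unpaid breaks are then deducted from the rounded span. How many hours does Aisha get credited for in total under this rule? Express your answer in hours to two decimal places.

Tue: in 07:43→07:30, out 13:43→13:30; 6 h 0 min
Wed: in 05:54→06:00, out 12:12→12:00; 6 h 0 min
Thu: in 05:19→05:30, out 15:21→15:30; 10 h 0 min
Fri: in 05:51→06:00, out 12:57→13:00; 7 h 0 min − 15 min = 6 h 45 min
Total credited: 28 h 45 min.

28.75 hours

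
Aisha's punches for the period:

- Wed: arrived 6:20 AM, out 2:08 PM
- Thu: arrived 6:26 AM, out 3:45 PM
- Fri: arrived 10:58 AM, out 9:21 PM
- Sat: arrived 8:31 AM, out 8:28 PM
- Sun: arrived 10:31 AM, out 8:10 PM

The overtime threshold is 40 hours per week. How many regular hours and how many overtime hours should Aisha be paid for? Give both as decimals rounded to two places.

Regular 40.00 hours, overtime 9.10 hours

Wed: 6:20 AM–2:08 PM = 7 h 48 min
Thu: 6:26 AM–3:45 PM = 9 h 19 min
Fri: 10:58 AM–9:21 PM = 10 h 23 min
Sat: 8:31 AM–8:28 PM = 11 h 57 min
Sun: 10:31 AM–8:10 PM = 9 h 39 min
Total worked: 49 h 6 min = 49.10 h.
Threshold 40 h → overtime 9 h 6 min, regular 40 h 0 min.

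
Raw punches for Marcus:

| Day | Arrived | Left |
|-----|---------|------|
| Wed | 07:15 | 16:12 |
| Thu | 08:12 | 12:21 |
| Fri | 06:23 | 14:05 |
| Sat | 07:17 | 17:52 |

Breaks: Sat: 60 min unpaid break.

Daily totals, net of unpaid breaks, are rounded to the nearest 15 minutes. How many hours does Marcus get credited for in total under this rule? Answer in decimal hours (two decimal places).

Wed: 07:15–16:12 = 8 h 57 min → rounds to 9 h 0 min
Thu: 08:12–12:21 = 4 h 9 min → rounds to 4 h 15 min
Fri: 06:23–14:05 = 7 h 42 min → rounds to 7 h 45 min
Sat: 07:17–17:52 = 10 h 35 min − 60 min = 9 h 35 min → rounds to 9 h 30 min
Total credited: 30 h 30 min.

30.50 hours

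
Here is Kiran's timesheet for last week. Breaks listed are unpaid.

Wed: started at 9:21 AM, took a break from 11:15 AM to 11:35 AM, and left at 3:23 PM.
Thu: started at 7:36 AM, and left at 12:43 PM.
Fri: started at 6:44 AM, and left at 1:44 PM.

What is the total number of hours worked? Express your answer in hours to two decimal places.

Wed: 9:21 AM–3:23 PM = 6 h 2 min; less 20 min break → 5 h 42 min
Thu: 7:36 AM–12:43 PM = 5 h 7 min
Fri: 6:44 AM–1:44 PM = 7 h 0 min
Total: 5 h 42 min + 5 h 7 min + 7 h 0 min = 17 h 49 min.

17.82 hours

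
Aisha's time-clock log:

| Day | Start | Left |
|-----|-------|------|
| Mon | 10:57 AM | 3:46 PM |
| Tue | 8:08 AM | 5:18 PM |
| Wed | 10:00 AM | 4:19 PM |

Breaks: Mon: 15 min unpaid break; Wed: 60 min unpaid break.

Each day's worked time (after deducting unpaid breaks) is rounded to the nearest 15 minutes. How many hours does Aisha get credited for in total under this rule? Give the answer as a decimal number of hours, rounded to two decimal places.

19.00 hours

Mon: 10:57 AM–3:46 PM = 4 h 49 min − 15 min = 4 h 34 min → rounds to 4 h 30 min
Tue: 8:08 AM–5:18 PM = 9 h 10 min → rounds to 9 h 15 min
Wed: 10:00 AM–4:19 PM = 6 h 19 min − 60 min = 5 h 19 min → rounds to 5 h 15 min
Total credited: 19 h 0 min.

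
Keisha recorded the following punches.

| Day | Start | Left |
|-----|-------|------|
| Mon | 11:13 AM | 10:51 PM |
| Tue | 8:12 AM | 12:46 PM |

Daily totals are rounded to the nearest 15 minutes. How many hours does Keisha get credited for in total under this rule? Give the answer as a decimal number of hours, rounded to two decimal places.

Mon: 11:13 AM–10:51 PM = 11 h 38 min → rounds to 11 h 45 min
Tue: 8:12 AM–12:46 PM = 4 h 34 min → rounds to 4 h 30 min
Total credited: 16 h 15 min.

16.25 hours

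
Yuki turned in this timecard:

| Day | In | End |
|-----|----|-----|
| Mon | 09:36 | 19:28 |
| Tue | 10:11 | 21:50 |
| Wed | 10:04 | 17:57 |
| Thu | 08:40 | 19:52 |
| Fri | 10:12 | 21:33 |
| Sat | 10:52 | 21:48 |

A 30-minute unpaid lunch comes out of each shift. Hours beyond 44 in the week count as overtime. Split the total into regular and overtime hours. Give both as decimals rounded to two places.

Mon: 09:36–19:28 = 9 h 52 min; less 30 min break → 9 h 22 min
Tue: 10:11–21:50 = 11 h 39 min; less 30 min break → 11 h 9 min
Wed: 10:04–17:57 = 7 h 53 min; less 30 min break → 7 h 23 min
Thu: 08:40–19:52 = 11 h 12 min; less 30 min break → 10 h 42 min
Fri: 10:12–21:33 = 11 h 21 min; less 30 min break → 10 h 51 min
Sat: 10:52–21:48 = 10 h 56 min; less 30 min break → 10 h 26 min
Total worked: 59 h 53 min = 59.88 h.
Threshold 44 h → overtime 15 h 53 min, regular 44 h 0 min.

Regular 44.00 hours, overtime 15.88 hours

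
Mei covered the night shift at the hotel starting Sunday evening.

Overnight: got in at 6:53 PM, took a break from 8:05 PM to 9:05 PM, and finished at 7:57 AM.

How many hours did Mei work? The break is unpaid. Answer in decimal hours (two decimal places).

Overnight: 6:53 PM → midnight = 5 h 7 min; midnight → 7:57 AM = 7 h 57 min; span 13 h 4 min; less 60 min break → 12 h 4 min

12.07 hours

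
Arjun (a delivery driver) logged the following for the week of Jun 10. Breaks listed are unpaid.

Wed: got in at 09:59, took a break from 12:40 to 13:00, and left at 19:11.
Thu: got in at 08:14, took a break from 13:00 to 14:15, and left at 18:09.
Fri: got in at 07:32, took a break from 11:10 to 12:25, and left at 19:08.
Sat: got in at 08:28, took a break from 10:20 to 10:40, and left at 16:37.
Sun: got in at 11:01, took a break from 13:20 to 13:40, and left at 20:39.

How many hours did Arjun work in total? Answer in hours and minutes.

Wed: 09:59–19:11 = 9 h 12 min; less 20 min break → 8 h 52 min
Thu: 08:14–18:09 = 9 h 55 min; less 75 min break → 8 h 40 min
Fri: 07:32–19:08 = 11 h 36 min; less 75 min break → 10 h 21 min
Sat: 08:28–16:37 = 8 h 9 min; less 20 min break → 7 h 49 min
Sun: 11:01–20:39 = 9 h 38 min; less 20 min break → 9 h 18 min
Total: 8 h 52 min + 8 h 40 min + 10 h 21 min + 7 h 49 min + 9 h 18 min = 45 h 0 min.

45 h 0 min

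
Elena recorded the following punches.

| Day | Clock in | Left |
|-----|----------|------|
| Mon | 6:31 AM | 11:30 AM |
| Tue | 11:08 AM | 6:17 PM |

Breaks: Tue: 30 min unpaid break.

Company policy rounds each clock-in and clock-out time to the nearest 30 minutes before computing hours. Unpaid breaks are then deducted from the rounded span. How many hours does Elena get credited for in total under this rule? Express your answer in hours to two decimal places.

12.00 hours

Mon: in 6:31 AM→6:30 AM, out 11:30 AM→11:30 AM; 5 h 0 min
Tue: in 11:08 AM→11:00 AM, out 6:17 PM→6:30 PM; 7 h 30 min − 30 min = 7 h 0 min
Total credited: 12 h 0 min.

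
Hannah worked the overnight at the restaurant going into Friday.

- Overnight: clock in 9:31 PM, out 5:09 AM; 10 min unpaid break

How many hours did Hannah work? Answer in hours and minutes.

7 h 28 min

Overnight: 9:31 PM → midnight = 2 h 29 min; midnight → 5:09 AM = 5 h 9 min; span 7 h 38 min; less 10 min break → 7 h 28 min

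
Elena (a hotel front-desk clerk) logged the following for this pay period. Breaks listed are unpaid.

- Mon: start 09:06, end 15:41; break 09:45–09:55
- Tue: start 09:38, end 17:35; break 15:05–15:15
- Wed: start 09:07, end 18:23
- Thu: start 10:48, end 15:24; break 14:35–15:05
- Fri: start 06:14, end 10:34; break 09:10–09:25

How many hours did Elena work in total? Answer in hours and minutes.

31 h 39 min

Mon: 09:06–15:41 = 6 h 35 min; less 10 min break → 6 h 25 min
Tue: 09:38–17:35 = 7 h 57 min; less 10 min break → 7 h 47 min
Wed: 09:07–18:23 = 9 h 16 min
Thu: 10:48–15:24 = 4 h 36 min; less 30 min break → 4 h 6 min
Fri: 06:14–10:34 = 4 h 20 min; less 15 min break → 4 h 5 min
Total: 6 h 25 min + 7 h 47 min + 9 h 16 min + 4 h 6 min + 4 h 5 min = 31 h 39 min.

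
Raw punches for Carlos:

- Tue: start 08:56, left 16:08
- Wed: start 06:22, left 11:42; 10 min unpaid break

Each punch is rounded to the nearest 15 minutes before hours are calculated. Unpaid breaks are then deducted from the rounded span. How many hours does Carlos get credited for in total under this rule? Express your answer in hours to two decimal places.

Tue: in 08:56→09:00, out 16:08→16:15; 7 h 15 min
Wed: in 06:22→06:15, out 11:42→11:45; 5 h 30 min − 10 min = 5 h 20 min
Total credited: 12 h 35 min.

12.58 hours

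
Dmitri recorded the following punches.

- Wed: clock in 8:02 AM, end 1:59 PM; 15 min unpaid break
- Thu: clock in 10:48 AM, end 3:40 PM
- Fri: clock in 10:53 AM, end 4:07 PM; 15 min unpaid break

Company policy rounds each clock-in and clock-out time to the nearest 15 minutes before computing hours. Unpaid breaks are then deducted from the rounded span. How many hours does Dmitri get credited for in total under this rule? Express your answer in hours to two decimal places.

15.50 hours

Wed: in 8:02 AM→8:00 AM, out 1:59 PM→2:00 PM; 6 h 0 min − 15 min = 5 h 45 min
Thu: in 10:48 AM→10:45 AM, out 3:40 PM→3:45 PM; 5 h 0 min
Fri: in 10:53 AM→11:00 AM, out 4:07 PM→4:00 PM; 5 h 0 min − 15 min = 4 h 45 min
Total credited: 15 h 30 min.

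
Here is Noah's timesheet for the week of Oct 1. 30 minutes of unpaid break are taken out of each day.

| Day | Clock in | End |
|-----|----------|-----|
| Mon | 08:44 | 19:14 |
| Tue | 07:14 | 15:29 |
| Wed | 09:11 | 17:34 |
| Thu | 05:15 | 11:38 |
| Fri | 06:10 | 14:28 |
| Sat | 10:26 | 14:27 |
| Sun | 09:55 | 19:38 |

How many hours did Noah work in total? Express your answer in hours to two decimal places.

Mon: 08:44–19:14 = 10 h 30 min; less 30 min break → 10 h 0 min
Tue: 07:14–15:29 = 8 h 15 min; less 30 min break → 7 h 45 min
Wed: 09:11–17:34 = 8 h 23 min; less 30 min break → 7 h 53 min
Thu: 05:15–11:38 = 6 h 23 min; less 30 min break → 5 h 53 min
Fri: 06:10–14:28 = 8 h 18 min; less 30 min break → 7 h 48 min
Sat: 10:26–14:27 = 4 h 1 min; less 30 min break → 3 h 31 min
Sun: 09:55–19:38 = 9 h 43 min; less 30 min break → 9 h 13 min
Total: 10 h 0 min + 7 h 45 min + 7 h 53 min + 5 h 53 min + 7 h 48 min + 3 h 31 min + 9 h 13 min = 52 h 3 min.

52.05 hours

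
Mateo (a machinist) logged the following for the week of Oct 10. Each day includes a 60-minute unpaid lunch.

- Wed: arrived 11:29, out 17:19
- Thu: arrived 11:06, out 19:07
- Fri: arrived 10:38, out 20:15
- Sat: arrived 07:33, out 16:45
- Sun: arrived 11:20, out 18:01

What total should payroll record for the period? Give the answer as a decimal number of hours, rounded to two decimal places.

34.35 hours

Wed: 11:29–17:19 = 5 h 50 min; less 60 min break → 4 h 50 min
Thu: 11:06–19:07 = 8 h 1 min; less 60 min break → 7 h 1 min
Fri: 10:38–20:15 = 9 h 37 min; less 60 min break → 8 h 37 min
Sat: 07:33–16:45 = 9 h 12 min; less 60 min break → 8 h 12 min
Sun: 11:20–18:01 = 6 h 41 min; less 60 min break → 5 h 41 min
Total: 4 h 50 min + 7 h 1 min + 8 h 37 min + 8 h 12 min + 5 h 41 min = 34 h 21 min.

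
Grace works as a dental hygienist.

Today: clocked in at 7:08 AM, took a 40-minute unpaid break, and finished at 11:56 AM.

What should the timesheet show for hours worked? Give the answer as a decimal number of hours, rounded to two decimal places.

Today: 7:08 AM–11:56 AM = 4 h 48 min; less 40 min break → 4 h 8 min

4.13 hours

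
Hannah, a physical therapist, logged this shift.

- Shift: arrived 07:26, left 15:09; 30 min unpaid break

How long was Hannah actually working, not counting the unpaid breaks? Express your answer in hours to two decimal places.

7.22 hours

Shift: 07:26–15:09 = 7 h 43 min; less 30 min break → 7 h 13 min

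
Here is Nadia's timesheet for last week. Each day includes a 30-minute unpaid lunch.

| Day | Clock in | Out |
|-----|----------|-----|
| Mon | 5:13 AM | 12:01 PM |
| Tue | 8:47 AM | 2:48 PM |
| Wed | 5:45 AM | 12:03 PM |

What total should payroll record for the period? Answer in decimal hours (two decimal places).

Mon: 5:13 AM–12:01 PM = 6 h 48 min; less 30 min break → 6 h 18 min
Tue: 8:47 AM–2:48 PM = 6 h 1 min; less 30 min break → 5 h 31 min
Wed: 5:45 AM–12:03 PM = 6 h 18 min; less 30 min break → 5 h 48 min
Total: 6 h 18 min + 5 h 31 min + 5 h 48 min = 17 h 37 min.

17.62 hours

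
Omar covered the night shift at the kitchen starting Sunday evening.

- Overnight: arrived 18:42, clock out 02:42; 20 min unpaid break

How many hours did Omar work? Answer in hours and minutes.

Overnight: 18:42 → midnight = 5 h 18 min; midnight → 02:42 = 2 h 42 min; span 8 h 0 min; less 20 min break → 7 h 40 min

7 h 40 min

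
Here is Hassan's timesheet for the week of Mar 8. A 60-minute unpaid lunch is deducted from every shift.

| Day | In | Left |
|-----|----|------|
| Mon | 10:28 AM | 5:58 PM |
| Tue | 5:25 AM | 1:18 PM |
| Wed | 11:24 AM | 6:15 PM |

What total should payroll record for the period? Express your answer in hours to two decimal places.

19.23 hours

Mon: 10:28 AM–5:58 PM = 7 h 30 min; less 60 min break → 6 h 30 min
Tue: 5:25 AM–1:18 PM = 7 h 53 min; less 60 min break → 6 h 53 min
Wed: 11:24 AM–6:15 PM = 6 h 51 min; less 60 min break → 5 h 51 min
Total: 6 h 30 min + 6 h 53 min + 5 h 51 min = 19 h 14 min.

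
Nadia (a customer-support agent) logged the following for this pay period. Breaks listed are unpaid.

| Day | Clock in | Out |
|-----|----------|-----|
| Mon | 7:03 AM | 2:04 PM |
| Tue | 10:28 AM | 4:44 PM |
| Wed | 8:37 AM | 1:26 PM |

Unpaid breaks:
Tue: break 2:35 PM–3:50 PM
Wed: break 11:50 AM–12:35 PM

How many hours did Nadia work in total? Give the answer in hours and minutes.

16 h 6 min

Mon: 7:03 AM–2:04 PM = 7 h 1 min
Tue: 10:28 AM–4:44 PM = 6 h 16 min; less 75 min break → 5 h 1 min
Wed: 8:37 AM–1:26 PM = 4 h 49 min; less 45 min break → 4 h 4 min
Total: 7 h 1 min + 5 h 1 min + 4 h 4 min = 16 h 6 min.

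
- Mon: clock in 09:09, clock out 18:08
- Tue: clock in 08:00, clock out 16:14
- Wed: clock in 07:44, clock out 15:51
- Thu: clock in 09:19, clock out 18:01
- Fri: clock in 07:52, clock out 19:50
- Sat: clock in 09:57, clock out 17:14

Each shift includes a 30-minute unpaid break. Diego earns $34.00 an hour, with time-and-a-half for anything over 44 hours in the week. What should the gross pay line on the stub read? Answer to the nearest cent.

$1816.45

Mon: 09:09–18:08 = 8 h 59 min; less 30 min break → 8 h 29 min
Tue: 08:00–16:14 = 8 h 14 min; less 30 min break → 7 h 44 min
Wed: 07:44–15:51 = 8 h 7 min; less 30 min break → 7 h 37 min
Thu: 09:19–18:01 = 8 h 42 min; less 30 min break → 8 h 12 min
Fri: 07:52–19:50 = 11 h 58 min; less 30 min break → 11 h 28 min
Sat: 09:57–17:14 = 7 h 17 min; less 30 min break → 6 h 47 min
Total worked: 50 h 17 min = 3017 min.
Regular 44 h 0 min = 2640 min at $34.00/h; overtime 6 h 17 min = 377 min at $51.00/h.
Pay = (2640 × $34.00 + 377 × $51.00) ÷ 60 = $1816.45.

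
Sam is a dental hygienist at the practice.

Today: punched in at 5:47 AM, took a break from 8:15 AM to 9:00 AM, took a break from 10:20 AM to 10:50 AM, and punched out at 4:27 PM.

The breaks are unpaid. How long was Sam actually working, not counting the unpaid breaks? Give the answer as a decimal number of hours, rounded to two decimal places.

Today: 5:47 AM–4:27 PM = 10 h 40 min; less 75 min break → 9 h 25 min

9.42 hours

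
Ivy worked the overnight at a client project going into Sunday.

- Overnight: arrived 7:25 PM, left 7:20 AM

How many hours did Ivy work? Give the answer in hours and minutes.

Overnight: 7:25 PM → midnight = 4 h 35 min; midnight → 7:20 AM = 7 h 20 min; span 11 h 55 min

11 h 55 min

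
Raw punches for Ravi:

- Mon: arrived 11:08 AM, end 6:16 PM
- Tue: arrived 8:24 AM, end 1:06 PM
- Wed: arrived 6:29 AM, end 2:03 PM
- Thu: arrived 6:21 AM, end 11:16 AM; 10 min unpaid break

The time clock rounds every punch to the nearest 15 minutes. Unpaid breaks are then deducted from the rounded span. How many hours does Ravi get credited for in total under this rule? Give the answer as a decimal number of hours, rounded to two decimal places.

23.83 hours

Mon: in 11:08 AM→11:15 AM, out 6:16 PM→6:15 PM; 7 h 0 min
Tue: in 8:24 AM→8:30 AM, out 1:06 PM→1:00 PM; 4 h 30 min
Wed: in 6:29 AM→6:30 AM, out 2:03 PM→2:00 PM; 7 h 30 min
Thu: in 6:21 AM→6:15 AM, out 11:16 AM→11:15 AM; 5 h 0 min − 10 min = 4 h 50 min
Total credited: 23 h 50 min.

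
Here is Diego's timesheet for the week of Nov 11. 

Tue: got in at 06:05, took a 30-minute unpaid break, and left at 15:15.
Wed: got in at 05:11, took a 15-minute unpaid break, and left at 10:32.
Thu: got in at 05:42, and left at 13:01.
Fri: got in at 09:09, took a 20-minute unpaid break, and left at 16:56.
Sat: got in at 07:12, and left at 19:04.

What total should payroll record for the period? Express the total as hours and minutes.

Tue: 06:05–15:15 = 9 h 10 min; less 30 min break → 8 h 40 min
Wed: 05:11–10:32 = 5 h 21 min; less 15 min break → 5 h 6 min
Thu: 05:42–13:01 = 7 h 19 min
Fri: 09:09–16:56 = 7 h 47 min; less 20 min break → 7 h 27 min
Sat: 07:12–19:04 = 11 h 52 min
Total: 8 h 40 min + 5 h 6 min + 7 h 19 min + 7 h 27 min + 11 h 52 min = 40 h 24 min.

40 h 24 min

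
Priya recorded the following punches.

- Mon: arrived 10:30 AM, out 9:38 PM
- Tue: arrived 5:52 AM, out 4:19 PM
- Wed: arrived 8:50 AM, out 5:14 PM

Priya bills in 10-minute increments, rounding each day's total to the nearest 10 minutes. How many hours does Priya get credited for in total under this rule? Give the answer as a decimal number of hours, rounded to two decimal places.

30.00 hours

Mon: 10:30 AM–9:38 PM = 11 h 8 min → rounds to 11 h 10 min
Tue: 5:52 AM–4:19 PM = 10 h 27 min → rounds to 10 h 30 min
Wed: 8:50 AM–5:14 PM = 8 h 24 min → rounds to 8 h 20 min
Total credited: 30 h 0 min.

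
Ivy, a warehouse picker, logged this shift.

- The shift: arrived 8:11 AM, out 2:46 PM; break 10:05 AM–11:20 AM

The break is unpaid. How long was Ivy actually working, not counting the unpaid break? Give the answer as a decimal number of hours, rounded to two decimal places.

The shift: 8:11 AM–2:46 PM = 6 h 35 min; less 75 min break → 5 h 20 min

5.33 hours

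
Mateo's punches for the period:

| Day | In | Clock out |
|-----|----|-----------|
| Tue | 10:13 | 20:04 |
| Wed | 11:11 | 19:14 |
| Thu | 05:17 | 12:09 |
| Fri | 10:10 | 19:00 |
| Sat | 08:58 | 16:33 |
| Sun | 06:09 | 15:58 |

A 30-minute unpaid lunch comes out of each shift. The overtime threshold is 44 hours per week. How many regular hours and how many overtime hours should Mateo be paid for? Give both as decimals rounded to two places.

Regular 44.00 hours, overtime 4.00 hours

Tue: 10:13–20:04 = 9 h 51 min; less 30 min break → 9 h 21 min
Wed: 11:11–19:14 = 8 h 3 min; less 30 min break → 7 h 33 min
Thu: 05:17–12:09 = 6 h 52 min; less 30 min break → 6 h 22 min
Fri: 10:10–19:00 = 8 h 50 min; less 30 min break → 8 h 20 min
Sat: 08:58–16:33 = 7 h 35 min; less 30 min break → 7 h 5 min
Sun: 06:09–15:58 = 9 h 49 min; less 30 min break → 9 h 19 min
Total worked: 48 h 0 min = 48.00 h.
Threshold 44 h → overtime 4 h 0 min, regular 44 h 0 min.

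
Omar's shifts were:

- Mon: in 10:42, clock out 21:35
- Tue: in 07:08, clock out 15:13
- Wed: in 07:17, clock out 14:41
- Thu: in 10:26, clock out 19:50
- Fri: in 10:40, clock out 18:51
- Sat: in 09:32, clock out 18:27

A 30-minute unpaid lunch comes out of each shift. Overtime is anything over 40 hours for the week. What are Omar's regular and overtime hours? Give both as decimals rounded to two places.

Regular 40.00 hours, overtime 9.87 hours

Mon: 10:42–21:35 = 10 h 53 min; less 30 min break → 10 h 23 min
Tue: 07:08–15:13 = 8 h 5 min; less 30 min break → 7 h 35 min
Wed: 07:17–14:41 = 7 h 24 min; less 30 min break → 6 h 54 min
Thu: 10:26–19:50 = 9 h 24 min; less 30 min break → 8 h 54 min
Fri: 10:40–18:51 = 8 h 11 min; less 30 min break → 7 h 41 min
Sat: 09:32–18:27 = 8 h 55 min; less 30 min break → 8 h 25 min
Total worked: 49 h 52 min = 49.87 h.
Threshold 40 h → overtime 9 h 52 min, regular 40 h 0 min.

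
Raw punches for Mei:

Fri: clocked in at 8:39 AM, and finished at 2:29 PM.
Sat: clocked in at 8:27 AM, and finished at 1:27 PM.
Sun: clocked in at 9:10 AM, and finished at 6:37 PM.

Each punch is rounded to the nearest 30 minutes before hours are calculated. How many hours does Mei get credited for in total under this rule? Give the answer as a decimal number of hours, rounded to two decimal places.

20.50 hours

Fri: in 8:39 AM→8:30 AM, out 2:29 PM→2:30 PM; 6 h 0 min
Sat: in 8:27 AM→8:30 AM, out 1:27 PM→1:30 PM; 5 h 0 min
Sun: in 9:10 AM→9:00 AM, out 6:37 PM→6:30 PM; 9 h 30 min
Total credited: 20 h 30 min.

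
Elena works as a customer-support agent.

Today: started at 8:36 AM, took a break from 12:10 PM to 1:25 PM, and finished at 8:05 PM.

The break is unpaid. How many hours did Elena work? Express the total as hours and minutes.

10 h 14 min

Today: 8:36 AM–8:05 PM = 11 h 29 min; less 75 min break → 10 h 14 min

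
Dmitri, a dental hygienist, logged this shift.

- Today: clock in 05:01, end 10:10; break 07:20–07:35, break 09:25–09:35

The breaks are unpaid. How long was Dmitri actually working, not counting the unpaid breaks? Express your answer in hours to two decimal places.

4.73 hours

Today: 05:01–10:10 = 5 h 9 min; less 25 min break → 4 h 44 min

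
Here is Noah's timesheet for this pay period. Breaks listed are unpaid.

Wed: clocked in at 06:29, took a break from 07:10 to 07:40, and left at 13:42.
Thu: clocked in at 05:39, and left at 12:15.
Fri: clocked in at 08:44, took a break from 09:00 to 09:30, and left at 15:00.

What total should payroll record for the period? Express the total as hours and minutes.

19 h 5 min

Wed: 06:29–13:42 = 7 h 13 min; less 30 min break → 6 h 43 min
Thu: 05:39–12:15 = 6 h 36 min
Fri: 08:44–15:00 = 6 h 16 min; less 30 min break → 5 h 46 min
Total: 6 h 43 min + 6 h 36 min + 5 h 46 min = 19 h 5 min.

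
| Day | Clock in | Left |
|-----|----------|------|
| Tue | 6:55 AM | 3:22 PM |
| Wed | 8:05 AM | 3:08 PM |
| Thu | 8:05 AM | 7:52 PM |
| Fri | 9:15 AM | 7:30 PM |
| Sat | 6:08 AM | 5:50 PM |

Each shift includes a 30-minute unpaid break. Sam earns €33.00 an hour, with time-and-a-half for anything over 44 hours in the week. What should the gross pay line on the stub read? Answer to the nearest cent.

Tue: 6:55 AM–3:22 PM = 8 h 27 min; less 30 min break → 7 h 57 min
Wed: 8:05 AM–3:08 PM = 7 h 3 min; less 30 min break → 6 h 33 min
Thu: 8:05 AM–7:52 PM = 11 h 47 min; less 30 min break → 11 h 17 min
Fri: 9:15 AM–7:30 PM = 10 h 15 min; less 30 min break → 9 h 45 min
Sat: 6:08 AM–5:50 PM = 11 h 42 min; less 30 min break → 11 h 12 min
Total worked: 46 h 44 min = 2804 min.
Regular 44 h 0 min = 2640 min at €33.00/h; overtime 2 h 44 min = 164 min at €49.50/h.
Pay = (2640 × €33.00 + 164 × €49.50) ÷ 60 = €1587.30.

€1587.30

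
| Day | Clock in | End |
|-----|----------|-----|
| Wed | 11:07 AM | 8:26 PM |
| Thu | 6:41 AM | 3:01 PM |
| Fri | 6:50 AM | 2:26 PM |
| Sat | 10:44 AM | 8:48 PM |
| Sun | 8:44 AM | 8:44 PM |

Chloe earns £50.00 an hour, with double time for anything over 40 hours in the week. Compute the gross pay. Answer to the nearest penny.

£2731.67

Wed: 11:07 AM–8:26 PM = 9 h 19 min
Thu: 6:41 AM–3:01 PM = 8 h 20 min
Fri: 6:50 AM–2:26 PM = 7 h 36 min
Sat: 10:44 AM–8:48 PM = 10 h 4 min
Sun: 8:44 AM–8:44 PM = 12 h 0 min
Total worked: 47 h 19 min = 2839 min.
Regular 40 h 0 min = 2400 min at £50.00/h; overtime 7 h 19 min = 439 min at £100.00/h.
Pay = (2400 × £50.00 + 439 × £100.00) ÷ 60 = £2731.67.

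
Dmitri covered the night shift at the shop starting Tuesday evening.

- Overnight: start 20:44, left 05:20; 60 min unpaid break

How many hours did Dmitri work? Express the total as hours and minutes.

Overnight: 20:44 → midnight = 3 h 16 min; midnight → 05:20 = 5 h 20 min; span 8 h 36 min; less 60 min break → 7 h 36 min

7 h 36 min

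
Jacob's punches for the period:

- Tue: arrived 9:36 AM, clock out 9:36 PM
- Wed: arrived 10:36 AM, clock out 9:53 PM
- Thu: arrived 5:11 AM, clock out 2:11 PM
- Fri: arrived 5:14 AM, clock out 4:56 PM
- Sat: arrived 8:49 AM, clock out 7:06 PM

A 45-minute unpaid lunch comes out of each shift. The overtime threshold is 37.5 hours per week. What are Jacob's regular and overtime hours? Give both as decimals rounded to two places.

Tue: 9:36 AM–9:36 PM = 12 h 0 min; less 45 min break → 11 h 15 min
Wed: 10:36 AM–9:53 PM = 11 h 17 min; less 45 min break → 10 h 32 min
Thu: 5:11 AM–2:11 PM = 9 h 0 min; less 45 min break → 8 h 15 min
Fri: 5:14 AM–4:56 PM = 11 h 42 min; less 45 min break → 10 h 57 min
Sat: 8:49 AM–7:06 PM = 10 h 17 min; less 45 min break → 9 h 32 min
Total worked: 50 h 31 min = 50.52 h.
Threshold 37.5 h → overtime 13 h 1 min, regular 37 h 30 min.

Regular 37.50 hours, overtime 13.02 hours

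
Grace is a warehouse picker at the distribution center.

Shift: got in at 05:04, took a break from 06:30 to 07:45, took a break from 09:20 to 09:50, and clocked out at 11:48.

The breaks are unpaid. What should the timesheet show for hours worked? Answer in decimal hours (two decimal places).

Shift: 05:04–11:48 = 6 h 44 min; less 105 min break → 4 h 59 min

4.98 hours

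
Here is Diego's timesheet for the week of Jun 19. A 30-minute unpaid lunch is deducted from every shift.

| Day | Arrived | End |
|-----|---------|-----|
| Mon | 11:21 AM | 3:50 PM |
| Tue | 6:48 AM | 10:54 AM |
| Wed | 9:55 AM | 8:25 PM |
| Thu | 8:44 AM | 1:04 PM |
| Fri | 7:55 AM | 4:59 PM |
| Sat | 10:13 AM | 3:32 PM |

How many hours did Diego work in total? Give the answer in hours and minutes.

34 h 48 min

Mon: 11:21 AM–3:50 PM = 4 h 29 min; less 30 min break → 3 h 59 min
Tue: 6:48 AM–10:54 AM = 4 h 6 min; less 30 min break → 3 h 36 min
Wed: 9:55 AM–8:25 PM = 10 h 30 min; less 30 min break → 10 h 0 min
Thu: 8:44 AM–1:04 PM = 4 h 20 min; less 30 min break → 3 h 50 min
Fri: 7:55 AM–4:59 PM = 9 h 4 min; less 30 min break → 8 h 34 min
Sat: 10:13 AM–3:32 PM = 5 h 19 min; less 30 min break → 4 h 49 min
Total: 3 h 59 min + 3 h 36 min + 10 h 0 min + 3 h 50 min + 8 h 34 min + 4 h 49 min = 34 h 48 min.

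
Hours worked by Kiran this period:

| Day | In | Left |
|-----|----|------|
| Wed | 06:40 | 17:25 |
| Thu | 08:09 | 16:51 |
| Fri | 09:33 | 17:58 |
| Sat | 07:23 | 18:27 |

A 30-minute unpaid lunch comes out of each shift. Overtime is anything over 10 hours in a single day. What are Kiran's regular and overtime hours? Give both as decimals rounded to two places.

Regular 36.12 hours, overtime 0.82 hours

Wed: 06:40–17:25 = 10 h 45 min; less 30 min break → 10 h 15 min
Thu: 08:09–16:51 = 8 h 42 min; less 30 min break → 8 h 12 min
Fri: 09:33–17:58 = 8 h 25 min; less 30 min break → 7 h 55 min
Sat: 07:23–18:27 = 11 h 4 min; less 30 min break → 10 h 34 min
Wed reg 10 h 0 min / OT 0 h 15 min; Thu reg 8 h 12 min / OT 0 h 0 min; Fri reg 7 h 55 min / OT 0 h 0 min; Sat reg 10 h 0 min / OT 0 h 34 min.
Totals: regular 36 h 7 min, overtime 0 h 49 min.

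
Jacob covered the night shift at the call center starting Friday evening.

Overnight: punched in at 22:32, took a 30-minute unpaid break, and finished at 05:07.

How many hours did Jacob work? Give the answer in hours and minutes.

6 h 5 min

Overnight: 22:32 → midnight = 1 h 28 min; midnight → 05:07 = 5 h 7 min; span 6 h 35 min; less 30 min break → 6 h 5 min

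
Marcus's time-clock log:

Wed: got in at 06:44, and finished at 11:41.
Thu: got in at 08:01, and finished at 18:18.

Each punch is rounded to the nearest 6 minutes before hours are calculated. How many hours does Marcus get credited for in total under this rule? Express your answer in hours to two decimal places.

15.30 hours

Wed: in 06:44→06:42, out 11:41→11:42; 5 h 0 min
Thu: in 08:01→08:00, out 18:18→18:18; 10 h 18 min
Total credited: 15 h 18 min.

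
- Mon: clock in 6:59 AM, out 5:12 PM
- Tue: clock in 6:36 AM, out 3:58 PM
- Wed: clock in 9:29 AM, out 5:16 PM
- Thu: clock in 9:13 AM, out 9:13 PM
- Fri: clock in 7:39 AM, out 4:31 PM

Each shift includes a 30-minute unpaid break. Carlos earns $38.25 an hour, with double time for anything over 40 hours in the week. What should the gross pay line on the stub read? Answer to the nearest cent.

$1968.60

Mon: 6:59 AM–5:12 PM = 10 h 13 min; less 30 min break → 9 h 43 min
Tue: 6:36 AM–3:58 PM = 9 h 22 min; less 30 min break → 8 h 52 min
Wed: 9:29 AM–5:16 PM = 7 h 47 min; less 30 min break → 7 h 17 min
Thu: 9:13 AM–9:13 PM = 12 h 0 min; less 30 min break → 11 h 30 min
Fri: 7:39 AM–4:31 PM = 8 h 52 min; less 30 min break → 8 h 22 min
Total worked: 45 h 44 min = 2744 min.
Regular 40 h 0 min = 2400 min at $38.25/h; overtime 5 h 44 min = 344 min at $76.50/h.
Pay = (2400 × $38.25 + 344 × $76.50) ÷ 60 = $1968.60.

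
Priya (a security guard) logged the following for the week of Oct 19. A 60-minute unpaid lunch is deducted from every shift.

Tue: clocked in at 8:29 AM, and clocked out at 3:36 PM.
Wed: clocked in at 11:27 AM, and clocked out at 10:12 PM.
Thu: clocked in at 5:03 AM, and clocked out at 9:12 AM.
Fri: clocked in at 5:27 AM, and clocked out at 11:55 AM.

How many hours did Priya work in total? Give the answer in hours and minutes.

24 h 29 min

Tue: 8:29 AM–3:36 PM = 7 h 7 min; less 60 min break → 6 h 7 min
Wed: 11:27 AM–10:12 PM = 10 h 45 min; less 60 min break → 9 h 45 min
Thu: 5:03 AM–9:12 AM = 4 h 9 min; less 60 min break → 3 h 9 min
Fri: 5:27 AM–11:55 AM = 6 h 28 min; less 60 min break → 5 h 28 min
Total: 6 h 7 min + 9 h 45 min + 3 h 9 min + 5 h 28 min = 24 h 29 min.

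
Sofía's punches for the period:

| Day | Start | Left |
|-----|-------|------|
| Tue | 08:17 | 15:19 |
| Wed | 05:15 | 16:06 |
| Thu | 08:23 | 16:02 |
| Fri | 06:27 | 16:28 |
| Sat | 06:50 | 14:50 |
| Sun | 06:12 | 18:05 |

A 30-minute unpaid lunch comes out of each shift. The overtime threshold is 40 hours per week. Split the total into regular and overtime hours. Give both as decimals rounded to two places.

Tue: 08:17–15:19 = 7 h 2 min; less 30 min break → 6 h 32 min
Wed: 05:15–16:06 = 10 h 51 min; less 30 min break → 10 h 21 min
Thu: 08:23–16:02 = 7 h 39 min; less 30 min break → 7 h 9 min
Fri: 06:27–16:28 = 10 h 1 min; less 30 min break → 9 h 31 min
Sat: 06:50–14:50 = 8 h 0 min; less 30 min break → 7 h 30 min
Sun: 06:12–18:05 = 11 h 53 min; less 30 min break → 11 h 23 min
Total worked: 52 h 26 min = 52.43 h.
Threshold 40 h → overtime 12 h 26 min, regular 40 h 0 min.

Regular 40.00 hours, overtime 12.43 hours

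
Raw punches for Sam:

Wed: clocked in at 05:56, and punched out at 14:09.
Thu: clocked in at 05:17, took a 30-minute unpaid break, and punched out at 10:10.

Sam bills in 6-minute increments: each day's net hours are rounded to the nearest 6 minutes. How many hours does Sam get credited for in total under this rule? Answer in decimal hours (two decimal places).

Wed: 05:56–14:09 = 8 h 13 min → rounds to 8 h 12 min
Thu: 05:17–10:10 = 4 h 53 min − 30 min = 4 h 23 min → rounds to 4 h 24 min
Total credited: 12 h 36 min.

12.60 hours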